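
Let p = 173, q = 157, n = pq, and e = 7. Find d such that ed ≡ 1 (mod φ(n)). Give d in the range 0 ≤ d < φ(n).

φ(n) = (p−1)(q−1) = 172·156 = 26832.
Need d with 7·d ≡ 1 (mod 26832). Apply the extended Euclidean algorithm:
26832 = 3833×7 + 1
7 = 7×1 + 0
Back-substitute:
1 = 26832 − 3833·7
So 7·(-3833) ≡ 1 (mod 26832), hence d ≡ -3833 ≡ 22999 (mod 26832).

22999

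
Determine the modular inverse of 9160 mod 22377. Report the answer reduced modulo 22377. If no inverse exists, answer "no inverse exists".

9691

Run Euclid on (22377, 9160):
22377 = 2×9160 + 4057
9160 = 2×4057 + 1046
4057 = 3×1046 + 919
1046 = 1×919 + 127
919 = 7×127 + 30
127 = 4×30 + 7
30 = 4×7 + 2
7 = 3×2 + 1
2 = 2×1 + 0
gcd = 1, so the inverse exists. Back-substitute:
1 = 7 − 3·2
1 = −3·30 + 13·7
1 = 13·127 − 55·30
1 = −55·919 + 398·127
1 = 398·1046 − 453·919
1 = −453·4057 + 1757·1046
1 = 1757·9160 − 3967·4057
1 = −3967·22377 + 9691·9160
So 9160·9691 ≡ 1 (mod 22377).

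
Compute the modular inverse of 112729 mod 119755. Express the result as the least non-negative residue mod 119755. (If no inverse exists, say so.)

14539

Extended Euclidean algorithm:
119755 = 1*112729 + 7026
112729 = 16*7026 + 313
7026 = 22*313 + 140
313 = 2*140 + 33
140 = 4*33 + 8
33 = 4*8 + 1
8 = 8*1 + 0
gcd = 1, so the inverse exists. Back-substitute:
1 = 33 − 4·8
1 = −4·140 + 17·33
1 = 17·313 − 38·140
1 = −38·7026 + 853·313
1 = 853·112729 − 13686·7026
1 = −13686·119755 + 14539·112729
So 112729·14539 ≡ 1 (mod 119755).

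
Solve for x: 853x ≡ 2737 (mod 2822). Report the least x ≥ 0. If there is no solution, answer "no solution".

First find gcd(853, 2822):
2822 = 3·853 + 263
853 = 3·263 + 64
263 = 4·64 + 7
64 = 9·7 + 1
7 = 7·1 + 0
gcd = 1, so a unique solution mod 2822 exists.
Back-substitute for the Bézout coefficients:
1 = 64 − 9·7
1 = −9·263 + 37·64
1 = 37·853 − 120·263
1 = −120·2822 + 397·853
So 853·(397) ≡ 1 (mod 2822), giving 853⁻¹ ≡ 397.
x ≡ 853⁻¹·2737 ≡ 397·2737 ≡ 119 (mod 2822).

119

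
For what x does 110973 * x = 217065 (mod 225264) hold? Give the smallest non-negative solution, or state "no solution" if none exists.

27501

First find gcd(110973, 225264):
225264 = 2·110973 + 3318
110973 = 33·3318 + 1479
3318 = 2·1479 + 360
1479 = 4·360 + 39
360 = 9·39 + 9
39 = 4·9 + 3
9 = 3·3 + 0
gcd = 3 and 3 | 217065, so solutions exist. Divide through by 3: 36991x ≡ 72355 (mod 75088).
Now find 36991⁻¹ mod 75088:
75088 = 2×36991 + 1106
36991 = 33×1106 + 493
1106 = 2×493 + 120
493 = 4×120 + 13
120 = 9×13 + 3
13 = 4×3 + 1
3 = 3×1 + 0
Back-substitute:
1 = 13 − 4·3
1 = −4·120 + 37·13
1 = 37·493 − 152·120
1 = −152·1106 + 341·493
1 = 341·36991 − 11405·1106
1 = −11405·75088 + 23151·36991
So 36991⁻¹ ≡ 23151 (mod 75088).
Then x ≡ 23151·72355 ≡ 27501 (mod 75088); the smallest non-negative solution is x = 27501.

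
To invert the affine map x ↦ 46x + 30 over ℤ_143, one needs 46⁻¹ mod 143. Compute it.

Apply the Euclidean algorithm to 143 and 46:
143 = 3*46 + 5
46 = 9*5 + 1
5 = 5*1 + 0
gcd = 1, so the inverse exists. Back-substitute:
1 = 46 − 9·5
1 = −9·143 + 28·46
So 46·28 ≡ 1 (mod 143).

28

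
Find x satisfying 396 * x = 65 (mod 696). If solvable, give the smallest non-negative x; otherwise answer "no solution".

no solution

gcd(396, 696):
696 = 1×396 + 300
396 = 1×300 + 96
300 = 3×96 + 12
96 = 8×12 + 0
gcd = 12, but 12 ∤ 65, so the congruence has no solution.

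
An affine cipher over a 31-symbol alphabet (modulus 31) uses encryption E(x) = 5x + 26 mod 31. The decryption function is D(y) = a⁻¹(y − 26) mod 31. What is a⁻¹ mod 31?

25

Extended Euclidean algorithm:
31 = 6×5 + 1
5 = 5×1 + 0
Since gcd(5, 31) = 1, back-substitute to write 1 as a combination:
1 = 31 − 6·5
So 5·(-6) ≡ 1 (mod 31), and -6 ≡ 25 (mod 31).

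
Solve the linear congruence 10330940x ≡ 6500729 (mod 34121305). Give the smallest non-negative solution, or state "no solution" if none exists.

no solution

gcd(10330940, 34121305):
34121305 = 3·10330940 + 3128485
10330940 = 3·3128485 + 945485
3128485 = 3·945485 + 292030
945485 = 3·292030 + 69395
292030 = 4·69395 + 14450
69395 = 4·14450 + 11595
14450 = 1·11595 + 2855
11595 = 4·2855 + 175
2855 = 16·175 + 55
175 = 3·55 + 10
55 = 5·10 + 5
10 = 2·5 + 0
gcd = 5, but 5 ∤ 6500729, so the congruence has no solution.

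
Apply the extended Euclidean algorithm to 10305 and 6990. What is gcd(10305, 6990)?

Euclidean algorithm:
10305 = 1·6990 + 3315
6990 = 2·3315 + 360
3315 = 9·360 + 75
360 = 4·75 + 60
75 = 1·60 + 15
60 = 4·15 + 0
gcd(10305, 6990) = 15.
Working backward:
15 = 75 − 60
15 = −360 + 5·75
15 = 5·3315 − 46·360
15 = −46·6990 + 97·3315
15 = 97·10305 − 143·6990
So 15 = (97)·10305 + (-143)·6990.

15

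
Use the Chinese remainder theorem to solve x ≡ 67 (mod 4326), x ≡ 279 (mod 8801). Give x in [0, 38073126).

Write x = 67 + 4326·k. Then 4326·k ≡ 279 − 67 ≡ 212 (mod 8801).
Need 4326⁻¹ mod 8801. Extended Euclid on (8801, 4326):
8801 = 2×4326 + 149
4326 = 29×149 + 5
149 = 29×5 + 4
5 = 1×4 + 1
4 = 4×1 + 0
Back-substitute:
1 = 5 − 4
1 = −149 + 30·5
1 = 30·4326 − 871·149
1 = −871·8801 + 1772·4326
4326⁻¹ ≡ 1772 (mod 8801), so k ≡ 1772·212 ≡ 6022 (mod 8801).
x = 67 + 4326·6022 = 26051239.

26051239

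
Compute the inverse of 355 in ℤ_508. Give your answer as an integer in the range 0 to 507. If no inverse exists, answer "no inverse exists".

83

Extended Euclidean algorithm:
508 = 1×355 + 153
355 = 2×153 + 49
153 = 3×49 + 6
49 = 8×6 + 1
6 = 6×1 + 0
Since gcd(355, 508) = 1, back-substitute to write 1 as a combination:
1 = 49 − 8·6
1 = −8·153 + 25·49
1 = 25·355 − 58·153
1 = −58·508 + 83·355
So 355·83 ≡ 1 (mod 508).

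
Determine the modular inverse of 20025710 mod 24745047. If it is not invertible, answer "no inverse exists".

16334534

gcd(24745047, 20025710) by repeated division:
24745047 = 1*20025710 + 4719337
20025710 = 4*4719337 + 1148362
4719337 = 4*1148362 + 125889
1148362 = 9*125889 + 15361
125889 = 8*15361 + 3001
15361 = 5*3001 + 356
3001 = 8*356 + 153
356 = 2*153 + 50
153 = 3*50 + 3
50 = 16*3 + 2
3 = 1*2 + 1
2 = 2*1 + 0
Since gcd(20025710, 24745047) = 1, back-substitute to write 1 as a combination:
1 = 3 − 2
1 = −50 + 17·3
1 = 17·153 − 52·50
1 = −52·356 + 121·153
1 = 121·3001 − 1020·356
1 = −1020·15361 + 5221·3001
1 = 5221·125889 − 42788·15361
1 = −42788·1148362 + 390313·125889
1 = 390313·4719337 − 1604040·1148362
1 = −1604040·20025710 + 6806473·4719337
1 = 6806473·24745047 − 8410513·20025710
Hence 20025710⁻¹ ≡ -8410513 ≡ 16334534 (mod 24745047).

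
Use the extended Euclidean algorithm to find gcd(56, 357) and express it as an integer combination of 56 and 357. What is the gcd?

7

Apply Euclid's algorithm to 357 and 56:
357 = 6*56 + 21
56 = 2*21 + 14
21 = 1*14 + 7
14 = 2*7 + 0
gcd(56, 357) = 7.
Back-substituting:
7 = 21 − 14
7 = −56 + 3·21
7 = 3·357 − 19·56
So 7 = (3)·357 + (-19)·56.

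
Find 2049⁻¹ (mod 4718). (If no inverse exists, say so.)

Run Euclid on (4718, 2049):
4718 = 2·2049 + 620
2049 = 3·620 + 189
620 = 3·189 + 53
189 = 3·53 + 30
53 = 1·30 + 23
30 = 1·23 + 7
23 = 3·7 + 2
7 = 3·2 + 1
2 = 2·1 + 0
gcd = 1, so the inverse exists. Back-substitute:
1 = 7 − 3·2
1 = −3·23 + 10·7
1 = 10·30 − 13·23
1 = −13·53 + 23·30
1 = 23·189 − 82·53
1 = −82·620 + 269·189
1 = 269·2049 − 889·620
1 = −889·4718 + 2047·2049
So 2049·2047 ≡ 1 (mod 4718).

2047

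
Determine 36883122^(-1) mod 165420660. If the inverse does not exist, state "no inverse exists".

no inverse exists

Euclidean algorithm on 165420660, 36883122:
165420660 = 4·36883122 + 17888172
36883122 = 2·17888172 + 1106778
17888172 = 16·1106778 + 179724
1106778 = 6·179724 + 28434
179724 = 6·28434 + 9120
28434 = 3·9120 + 1074
9120 = 8·1074 + 528
1074 = 2·528 + 18
528 = 29·18 + 6
18 = 3·6 + 0
Since gcd = 6 > 1, 36883122 is not a unit mod 165420660.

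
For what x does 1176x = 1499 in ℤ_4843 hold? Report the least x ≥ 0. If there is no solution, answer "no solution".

1908

First find gcd(1176, 4843):
4843 = 4×1176 + 139
1176 = 8×139 + 64
139 = 2×64 + 11
64 = 5×11 + 9
11 = 1×9 + 2
9 = 4×2 + 1
2 = 2×1 + 0
gcd = 1, so a unique solution mod 4843 exists.
Back-substitute for the Bézout coefficients:
1 = 9 − 4·2
1 = −4·11 + 5·9
1 = 5·64 − 29·11
1 = −29·139 + 63·64
1 = 63·1176 − 533·139
1 = −533·4843 + 2195·1176
So 1176·(2195) ≡ 1 (mod 4843), giving 1176⁻¹ ≡ 2195.
x ≡ 1176⁻¹·1499 ≡ 2195·1499 ≡ 1908 (mod 4843).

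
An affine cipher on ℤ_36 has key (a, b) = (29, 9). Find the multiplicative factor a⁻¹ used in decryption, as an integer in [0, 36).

Extended Euclidean algorithm:
36 = 1*29 + 7
29 = 4*7 + 1
7 = 7*1 + 0
gcd = 1, so the inverse exists. Back-substitute:
1 = 29 − 4·7
1 = −4·36 + 5·29
So 29·5 ≡ 1 (mod 36).

5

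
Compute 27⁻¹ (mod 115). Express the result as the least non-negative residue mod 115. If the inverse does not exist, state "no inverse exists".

98

Run Euclid on (115, 27):
115 = 4*27 + 7
27 = 3*7 + 6
7 = 1*6 + 1
6 = 6*1 + 0
The gcd is 1. Working backward:
1 = 7 − 6
1 = −27 + 4·7
1 = 4·115 − 17·27
Hence 27⁻¹ ≡ -17 ≡ 98 (mod 115).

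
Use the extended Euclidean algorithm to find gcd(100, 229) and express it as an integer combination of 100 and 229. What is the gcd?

1

Repeated division:
229 = 2·100 + 29
100 = 3·29 + 13
29 = 2·13 + 3
13 = 4·3 + 1
3 = 3·1 + 0
gcd(100, 229) = 1.
Back-substituting:
1 = 13 − 4·3
1 = −4·29 + 9·13
1 = 9·100 − 31·29
1 = −31·229 + 71·100
So 1 = (-31)·229 + (71)·100.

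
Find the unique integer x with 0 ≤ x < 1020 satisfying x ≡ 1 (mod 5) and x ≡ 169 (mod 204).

781

Write x = 1 + 5·k. Then 5·k ≡ 169 − 1 ≡ 168 (mod 204).
Need 5⁻¹ mod 204. Extended Euclid on (204, 5):
204 = 40·5 + 4
5 = 1·4 + 1
4 = 4·1 + 0
Back-substitute:
1 = 5 − 4
1 = −204 + 41·5
5⁻¹ ≡ 41 (mod 204), so k ≡ 41·168 ≡ 156 (mod 204).
x = 1 + 5·156 = 781.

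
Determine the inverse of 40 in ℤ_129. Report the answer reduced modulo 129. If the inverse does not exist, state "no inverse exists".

Apply the Euclidean algorithm to 129 and 40:
129 = 3*40 + 9
40 = 4*9 + 4
9 = 2*4 + 1
4 = 4*1 + 0
Since gcd(40, 129) = 1, back-substitute to write 1 as a combination:
1 = 9 − 2·4
1 = −2·40 + 9·9
1 = 9·129 − 29·40
Thus 40·(-29) ≡ 1 (mod 129); reducing, -29 mod 129 = 100.

100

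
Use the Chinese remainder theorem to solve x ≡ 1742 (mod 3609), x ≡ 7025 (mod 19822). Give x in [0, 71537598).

Write x = 1742 + 3609·k. Then 3609·k ≡ 7025 − 1742 ≡ 5283 (mod 19822).
Need 3609⁻¹ mod 19822. Extended Euclid on (19822, 3609):
19822 = 5*3609 + 1777
3609 = 2*1777 + 55
1777 = 32*55 + 17
55 = 3*17 + 4
17 = 4*4 + 1
4 = 4*1 + 0
Back-substitute:
1 = 17 − 4·4
1 = −4·55 + 13·17
1 = 13·1777 − 420·55
1 = −420·3609 + 853·1777
1 = 853·19822 − 4685·3609
3609⁻¹ ≡ 15137 (mod 19822), so k ≡ 15137·5283 ≡ 6823 (mod 19822).
x = 1742 + 3609·6823 = 24625949.

24625949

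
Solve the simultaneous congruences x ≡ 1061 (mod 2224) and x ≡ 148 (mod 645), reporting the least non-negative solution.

18853

Write x = 1061 + 2224·k. Then 2224·k ≡ 148 − 1061 ≡ 377 (mod 645).
Need 2224⁻¹ mod 645. Extended Euclid on (645, 289):
645 = 2×289 + 67
289 = 4×67 + 21
67 = 3×21 + 4
21 = 5×4 + 1
4 = 4×1 + 0
Back-substitute:
1 = 21 − 5·4
1 = −5·67 + 16·21
1 = 16·289 − 69·67
1 = −69·645 + 154·289
2224⁻¹ ≡ 154 (mod 645), so k ≡ 154·377 ≡ 8 (mod 645).
x = 1061 + 2224·8 = 18853.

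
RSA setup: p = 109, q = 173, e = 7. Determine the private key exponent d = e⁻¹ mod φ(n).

10615

φ(n) = (p−1)(q−1) = 108·172 = 18576.
Need d with 7·d ≡ 1 (mod 18576). Apply the extended Euclidean algorithm:
18576 = 2653·7 + 5
7 = 1·5 + 2
5 = 2·2 + 1
2 = 2·1 + 0
Back-substitute:
1 = 5 − 2·2
1 = −2·7 + 3·5
1 = 3·18576 − 7961·7
So 7·(-7961) ≡ 1 (mod 18576), hence d ≡ -7961 ≡ 10615 (mod 18576).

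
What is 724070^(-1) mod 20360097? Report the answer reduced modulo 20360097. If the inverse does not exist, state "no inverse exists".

4948853

gcd(20360097, 724070) by repeated division:
20360097 = 28*724070 + 86137
724070 = 8*86137 + 34974
86137 = 2*34974 + 16189
34974 = 2*16189 + 2596
16189 = 6*2596 + 613
2596 = 4*613 + 144
613 = 4*144 + 37
144 = 3*37 + 33
37 = 1*33 + 4
33 = 8*4 + 1
4 = 4*1 + 0
gcd = 1, so the inverse exists. Back-substitute:
1 = 33 − 8·4
1 = −8·37 + 9·33
1 = 9·144 − 35·37
1 = −35·613 + 149·144
1 = 149·2596 − 631·613
1 = −631·16189 + 3935·2596
1 = 3935·34974 − 8501·16189
1 = −8501·86137 + 20937·34974
1 = 20937·724070 − 175997·86137
1 = −175997·20360097 + 4948853·724070
So 724070·4948853 ≡ 1 (mod 20360097).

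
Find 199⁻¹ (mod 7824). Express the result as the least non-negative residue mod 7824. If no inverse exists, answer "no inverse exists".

Run Euclid on (7824, 199):
7824 = 39*199 + 63
199 = 3*63 + 10
63 = 6*10 + 3
10 = 3*3 + 1
3 = 3*1 + 0
Since gcd(199, 7824) = 1, back-substitute to write 1 as a combination:
1 = 10 − 3·3
1 = −3·63 + 19·10
1 = 19·199 − 60·63
1 = −60·7824 + 2359·199
So 199·2359 ≡ 1 (mod 7824).

2359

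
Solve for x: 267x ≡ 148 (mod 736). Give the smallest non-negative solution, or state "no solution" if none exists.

First find gcd(267, 736):
736 = 2×267 + 202
267 = 1×202 + 65
202 = 3×65 + 7
65 = 9×7 + 2
7 = 3×2 + 1
2 = 2×1 + 0
gcd = 1, so a unique solution mod 736 exists.
Back-substitute for the Bézout coefficients:
1 = 7 − 3·2
1 = −3·65 + 28·7
1 = 28·202 − 87·65
1 = −87·267 + 115·202
1 = 115·736 − 317·267
So 267·(-317) ≡ 1 (mod 736), giving 267⁻¹ ≡ 419.
x ≡ 267⁻¹·148 ≡ 419·148 ≡ 188 (mod 736).

188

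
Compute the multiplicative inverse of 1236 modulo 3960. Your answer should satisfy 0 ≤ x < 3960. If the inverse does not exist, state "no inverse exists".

no inverse exists

Euclidean algorithm on 3960, 1236:
3960 = 3*1236 + 252
1236 = 4*252 + 228
252 = 1*228 + 24
228 = 9*24 + 12
24 = 2*12 + 0
The gcd is 12, not 1, hence no inverse exists.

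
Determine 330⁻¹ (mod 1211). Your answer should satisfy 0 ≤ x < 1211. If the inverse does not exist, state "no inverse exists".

Run Euclid on (1211, 330):
1211 = 3*330 + 221
330 = 1*221 + 109
221 = 2*109 + 3
109 = 36*3 + 1
3 = 3*1 + 0
The gcd is 1. Working backward:
1 = 109 − 36·3
1 = −36·221 + 73·109
1 = 73·330 − 109·221
1 = −109·1211 + 400·330
So 330·400 ≡ 1 (mod 1211).

400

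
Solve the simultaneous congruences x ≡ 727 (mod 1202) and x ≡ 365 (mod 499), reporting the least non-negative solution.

392579

Write x = 727 + 1202·k. Then 1202·k ≡ 365 − 727 ≡ 137 (mod 499).
Need 1202⁻¹ mod 499. Extended Euclid on (499, 204):
499 = 2·204 + 91
204 = 2·91 + 22
91 = 4·22 + 3
22 = 7·3 + 1
3 = 3·1 + 0
Back-substitute:
1 = 22 − 7·3
1 = −7·91 + 29·22
1 = 29·204 − 65·91
1 = −65·499 + 159·204
1202⁻¹ ≡ 159 (mod 499), so k ≡ 159·137 ≡ 326 (mod 499).
x = 727 + 1202·326 = 392579.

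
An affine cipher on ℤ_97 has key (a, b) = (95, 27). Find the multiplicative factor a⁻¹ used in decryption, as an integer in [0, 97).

48

Apply the Euclidean algorithm to 97 and 95:
97 = 1*95 + 2
95 = 47*2 + 1
2 = 2*1 + 0
The gcd is 1. Working backward:
1 = 95 − 47·2
1 = −47·97 + 48·95
So 95·48 ≡ 1 (mod 97).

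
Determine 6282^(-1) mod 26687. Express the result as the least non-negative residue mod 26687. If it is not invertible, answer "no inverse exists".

21466

Run Euclid on (26687, 6282):
26687 = 4*6282 + 1559
6282 = 4*1559 + 46
1559 = 33*46 + 41
46 = 1*41 + 5
41 = 8*5 + 1
5 = 5*1 + 0
Since gcd(6282, 26687) = 1, back-substitute to write 1 as a combination:
1 = 41 − 8·5
1 = −8·46 + 9·41
1 = 9·1559 − 305·46
1 = −305·6282 + 1229·1559
1 = 1229·26687 − 5221·6282
Thus 6282·(-5221) ≡ 1 (mod 26687); reducing, -5221 mod 26687 = 21466.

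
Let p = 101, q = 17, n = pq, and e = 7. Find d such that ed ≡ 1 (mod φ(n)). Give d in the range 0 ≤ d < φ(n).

1143

φ(n) = (p−1)(q−1) = 100·16 = 1600.
Need d with 7·d ≡ 1 (mod 1600). Apply the extended Euclidean algorithm:
1600 = 228×7 + 4
7 = 1×4 + 3
4 = 1×3 + 1
3 = 3×1 + 0
Back-substitute:
1 = 4 − 3
1 = −7 + 2·4
1 = 2·1600 − 457·7
So 7·(-457) ≡ 1 (mod 1600), hence d ≡ -457 ≡ 1143 (mod 1600).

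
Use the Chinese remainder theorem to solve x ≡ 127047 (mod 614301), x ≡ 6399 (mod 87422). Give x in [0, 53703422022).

Write x = 127047 + 614301·k. Then 614301·k ≡ 6399 − 127047 ≡ 54196 (mod 87422).
Need 614301⁻¹ mod 87422. Extended Euclid on (87422, 2347):
87422 = 37*2347 + 583
2347 = 4*583 + 15
583 = 38*15 + 13
15 = 1*13 + 2
13 = 6*2 + 1
2 = 2*1 + 0
Back-substitute:
1 = 13 − 6·2
1 = −6·15 + 7·13
1 = 7·583 − 272·15
1 = −272·2347 + 1095·583
1 = 1095·87422 − 40787·2347
614301⁻¹ ≡ 46635 (mod 87422), so k ≡ 46635·54196 ≡ 60440 (mod 87422).
x = 127047 + 614301·60440 = 37128479487.

37128479487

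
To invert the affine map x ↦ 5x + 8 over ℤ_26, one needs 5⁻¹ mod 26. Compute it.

Extended Euclidean algorithm:
26 = 5×5 + 1
5 = 5×1 + 0
gcd = 1, so the inverse exists. Back-substitute:
1 = 26 − 5·5
Thus 5·(-5) ≡ 1 (mod 26); reducing, -5 mod 26 = 21.

21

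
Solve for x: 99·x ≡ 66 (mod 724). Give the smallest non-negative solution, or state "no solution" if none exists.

242

First find gcd(99, 724):
724 = 7*99 + 31
99 = 3*31 + 6
31 = 5*6 + 1
6 = 6*1 + 0
gcd = 1, so a unique solution mod 724 exists.
Back-substitute for the Bézout coefficients:
1 = 31 − 5·6
1 = −5·99 + 16·31
1 = 16·724 − 117·99
So 99·(-117) ≡ 1 (mod 724), giving 99⁻¹ ≡ 607.
x ≡ 99⁻¹·66 ≡ 607·66 ≡ 242 (mod 724).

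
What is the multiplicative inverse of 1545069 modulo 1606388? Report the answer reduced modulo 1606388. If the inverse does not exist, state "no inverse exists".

1227969

Run Euclid on (1606388, 1545069):
1606388 = 1·1545069 + 61319
1545069 = 25·61319 + 12094
61319 = 5·12094 + 849
12094 = 14·849 + 208
849 = 4·208 + 17
208 = 12·17 + 4
17 = 4·4 + 1
4 = 4·1 + 0
Since gcd(1545069, 1606388) = 1, back-substitute to write 1 as a combination:
1 = 17 − 4·4
1 = −4·208 + 49·17
1 = 49·849 − 200·208
1 = −200·12094 + 2849·849
1 = 2849·61319 − 14445·12094
1 = −14445·1545069 + 363974·61319
1 = 363974·1606388 − 378419·1545069
So 1545069·(-378419) ≡ 1 (mod 1606388), and -378419 ≡ 1227969 (mod 1606388).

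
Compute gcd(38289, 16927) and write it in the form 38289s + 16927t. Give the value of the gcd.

Euclidean algorithm:
38289 = 2*16927 + 4435
16927 = 3*4435 + 3622
4435 = 1*3622 + 813
3622 = 4*813 + 370
813 = 2*370 + 73
370 = 5*73 + 5
73 = 14*5 + 3
5 = 1*3 + 2
3 = 1*2 + 1
2 = 2*1 + 0
gcd(38289, 16927) = 1.
Working backward:
1 = 3 − 2
1 = −5 + 2·3
1 = 2·73 − 29·5
1 = −29·370 + 147·73
1 = 147·813 − 323·370
1 = −323·3622 + 1439·813
1 = 1439·4435 − 1762·3622
1 = −1762·16927 + 6725·4435
1 = 6725·38289 − 15212·16927
So 1 = (6725)·38289 + (-15212)·16927.

1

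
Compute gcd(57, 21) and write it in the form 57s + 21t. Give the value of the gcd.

Euclidean algorithm:
57 = 2*21 + 15
21 = 1*15 + 6
15 = 2*6 + 3
6 = 2*3 + 0
gcd(57, 21) = 3.
Working backward:
3 = 15 − 2·6
3 = −2·21 + 3·15
3 = 3·57 − 8·21
So 3 = (3)·57 + (-8)·21.

3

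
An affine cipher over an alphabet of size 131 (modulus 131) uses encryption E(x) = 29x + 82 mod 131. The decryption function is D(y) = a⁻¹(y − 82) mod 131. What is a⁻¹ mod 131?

Extended Euclidean algorithm:
131 = 4·29 + 15
29 = 1·15 + 14
15 = 1·14 + 1
14 = 14·1 + 0
Since gcd(29, 131) = 1, back-substitute to write 1 as a combination:
1 = 15 − 14
1 = −29 + 2·15
1 = 2·131 − 9·29
So 29·(-9) ≡ 1 (mod 131), and -9 ≡ 122 (mod 131).

122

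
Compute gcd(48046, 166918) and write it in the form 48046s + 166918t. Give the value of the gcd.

Apply Euclid's algorithm to 166918 and 48046:
166918 = 3×48046 + 22780
48046 = 2×22780 + 2486
22780 = 9×2486 + 406
2486 = 6×406 + 50
406 = 8×50 + 6
50 = 8×6 + 2
6 = 3×2 + 0
gcd(48046, 166918) = 2.
Working backward:
2 = 50 − 8·6
2 = −8·406 + 65·50
2 = 65·2486 − 398·406
2 = −398·22780 + 3647·2486
2 = 3647·48046 − 7692·22780
2 = −7692·166918 + 26723·48046
So 2 = (-7692)·166918 + (26723)·48046.

2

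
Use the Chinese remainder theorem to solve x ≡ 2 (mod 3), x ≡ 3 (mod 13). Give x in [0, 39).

29

Write x = 2 + 3·k. Then 3·k ≡ 3 − 2 ≡ 1 (mod 13).
Need 3⁻¹ mod 13. Extended Euclid on (13, 3):
13 = 4·3 + 1
3 = 3·1 + 0
Back-substitute:
1 = 13 − 4·3
3⁻¹ ≡ 9 (mod 13), so k ≡ 9·1 ≡ 9 (mod 13).
x = 2 + 3·9 = 29.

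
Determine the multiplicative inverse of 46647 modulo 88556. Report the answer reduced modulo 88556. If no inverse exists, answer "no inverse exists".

Extended Euclidean algorithm:
88556 = 1*46647 + 41909
46647 = 1*41909 + 4738
41909 = 8*4738 + 4005
4738 = 1*4005 + 733
4005 = 5*733 + 340
733 = 2*340 + 53
340 = 6*53 + 22
53 = 2*22 + 9
22 = 2*9 + 4
9 = 2*4 + 1
4 = 4*1 + 0
Since gcd(46647, 88556) = 1, back-substitute to write 1 as a combination:
1 = 9 − 2·4
1 = −2·22 + 5·9
1 = 5·53 − 12·22
1 = −12·340 + 77·53
1 = 77·733 − 166·340
1 = −166·4005 + 907·733
1 = 907·4738 − 1073·4005
1 = −1073·41909 + 9491·4738
1 = 9491·46647 − 10564·41909
1 = −10564·88556 + 20055·46647
So 46647·20055 ≡ 1 (mod 88556).

20055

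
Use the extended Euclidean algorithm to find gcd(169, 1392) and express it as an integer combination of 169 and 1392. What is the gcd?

1

Apply Euclid's algorithm to 1392 and 169:
1392 = 8*169 + 40
169 = 4*40 + 9
40 = 4*9 + 4
9 = 2*4 + 1
4 = 4*1 + 0
gcd(169, 1392) = 1.
Working backward:
1 = 9 − 2·4
1 = −2·40 + 9·9
1 = 9·169 − 38·40
1 = −38·1392 + 313·169
So 1 = (-38)·1392 + (313)·169.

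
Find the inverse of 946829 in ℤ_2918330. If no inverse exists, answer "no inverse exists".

2222779

Apply the Euclidean algorithm to 2918330 and 946829:
2918330 = 3*946829 + 77843
946829 = 12*77843 + 12713
77843 = 6*12713 + 1565
12713 = 8*1565 + 193
1565 = 8*193 + 21
193 = 9*21 + 4
21 = 5*4 + 1
4 = 4*1 + 0
Since gcd(946829, 2918330) = 1, back-substitute to write 1 as a combination:
1 = 21 − 5·4
1 = −5·193 + 46·21
1 = 46·1565 − 373·193
1 = −373·12713 + 3030·1565
1 = 3030·77843 − 18553·12713
1 = −18553·946829 + 225666·77843
1 = 225666·2918330 − 695551·946829
Hence 946829⁻¹ ≡ -695551 ≡ 2222779 (mod 2918330).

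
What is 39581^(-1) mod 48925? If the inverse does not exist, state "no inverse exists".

11671

Run Euclid on (48925, 39581):
48925 = 1·39581 + 9344
39581 = 4·9344 + 2205
9344 = 4·2205 + 524
2205 = 4·524 + 109
524 = 4·109 + 88
109 = 1·88 + 21
88 = 4·21 + 4
21 = 5·4 + 1
4 = 4·1 + 0
gcd = 1, so the inverse exists. Back-substitute:
1 = 21 − 5·4
1 = −5·88 + 21·21
1 = 21·109 − 26·88
1 = −26·524 + 125·109
1 = 125·2205 − 526·524
1 = −526·9344 + 2229·2205
1 = 2229·39581 − 9442·9344
1 = −9442·48925 + 11671·39581
So 39581·11671 ≡ 1 (mod 48925).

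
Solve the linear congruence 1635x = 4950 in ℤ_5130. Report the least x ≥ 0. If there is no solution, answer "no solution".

First find gcd(1635, 5130):
5130 = 3×1635 + 225
1635 = 7×225 + 60
225 = 3×60 + 45
60 = 1×45 + 15
45 = 3×15 + 0
gcd = 15 and 15 | 4950, so solutions exist. Divide through by 15: 109x ≡ 330 (mod 342).
Now find 109⁻¹ mod 342:
342 = 3×109 + 15
109 = 7×15 + 4
15 = 3×4 + 3
4 = 1×3 + 1
3 = 3×1 + 0
Back-substitute:
1 = 4 − 3
1 = −15 + 4·4
1 = 4·109 − 29·15
1 = −29·342 + 91·109
So 109⁻¹ ≡ 91 (mod 342).
Then x ≡ 91·330 ≡ 276 (mod 342); the smallest non-negative solution is x = 276.

276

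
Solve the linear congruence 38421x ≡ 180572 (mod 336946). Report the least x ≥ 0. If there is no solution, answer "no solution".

First find gcd(38421, 336946):
336946 = 8*38421 + 29578
38421 = 1*29578 + 8843
29578 = 3*8843 + 3049
8843 = 2*3049 + 2745
3049 = 1*2745 + 304
2745 = 9*304 + 9
304 = 33*9 + 7
9 = 1*7 + 2
7 = 3*2 + 1
2 = 2*1 + 0
gcd = 1, so a unique solution mod 336946 exists.
Back-substitute for the Bézout coefficients:
1 = 7 − 3·2
1 = −3·9 + 4·7
1 = 4·304 − 135·9
1 = −135·2745 + 1219·304
1 = 1219·3049 − 1354·2745
1 = −1354·8843 + 3927·3049
1 = 3927·29578 − 13135·8843
1 = −13135·38421 + 17062·29578
1 = 17062·336946 − 149631·38421
So 38421·(-149631) ≡ 1 (mod 336946), giving 38421⁻¹ ≡ 187315.
x ≡ 38421⁻¹·180572 ≡ 187315·180572 ≡ 193862 (mod 336946).

193862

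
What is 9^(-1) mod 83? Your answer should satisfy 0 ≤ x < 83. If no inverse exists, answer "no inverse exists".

37

Apply the Euclidean algorithm to 83 and 9:
83 = 9·9 + 2
9 = 4·2 + 1
2 = 2·1 + 0
gcd = 1, so the inverse exists. Back-substitute:
1 = 9 − 4·2
1 = −4·83 + 37·9
So 9·37 ≡ 1 (mod 83).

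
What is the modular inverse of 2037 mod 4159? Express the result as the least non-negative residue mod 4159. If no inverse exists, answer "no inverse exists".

gcd(4159, 2037) by repeated division:
4159 = 2×2037 + 85
2037 = 23×85 + 82
85 = 1×82 + 3
82 = 27×3 + 1
3 = 3×1 + 0
The gcd is 1. Working backward:
1 = 82 − 27·3
1 = −27·85 + 28·82
1 = 28·2037 − 671·85
1 = −671·4159 + 1370·2037
So 2037·1370 ≡ 1 (mod 4159).

1370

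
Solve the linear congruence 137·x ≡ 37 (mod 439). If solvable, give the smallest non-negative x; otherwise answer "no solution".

388

First find gcd(137, 439):
439 = 3×137 + 28
137 = 4×28 + 25
28 = 1×25 + 3
25 = 8×3 + 1
3 = 3×1 + 0
gcd = 1, so a unique solution mod 439 exists.
Back-substitute for the Bézout coefficients:
1 = 25 − 8·3
1 = −8·28 + 9·25
1 = 9·137 − 44·28
1 = −44·439 + 141·137
So 137·(141) ≡ 1 (mod 439), giving 137⁻¹ ≡ 141.
x ≡ 137⁻¹·37 ≡ 141·37 ≡ 388 (mod 439).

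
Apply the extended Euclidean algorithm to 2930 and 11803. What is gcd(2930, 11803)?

Apply Euclid's algorithm to 11803 and 2930:
11803 = 4·2930 + 83
2930 = 35·83 + 25
83 = 3·25 + 8
25 = 3·8 + 1
8 = 8·1 + 0
gcd(2930, 11803) = 1.
Working backward:
1 = 25 − 3·8
1 = −3·83 + 10·25
1 = 10·2930 − 353·83
1 = −353·11803 + 1422·2930
So 1 = (-353)·11803 + (1422)·2930.

1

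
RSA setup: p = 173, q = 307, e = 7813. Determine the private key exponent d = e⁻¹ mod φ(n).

8461

φ(n) = (p−1)(q−1) = 172·306 = 52632.
Need d with 7813·d ≡ 1 (mod 52632). Apply the extended Euclidean algorithm:
52632 = 6×7813 + 5754
7813 = 1×5754 + 2059
5754 = 2×2059 + 1636
2059 = 1×1636 + 423
1636 = 3×423 + 367
423 = 1×367 + 56
367 = 6×56 + 31
56 = 1×31 + 25
31 = 1×25 + 6
25 = 4×6 + 1
6 = 6×1 + 0
Back-substitute:
1 = 25 − 4·6
1 = −4·31 + 5·25
1 = 5·56 − 9·31
1 = −9·367 + 59·56
1 = 59·423 − 68·367
1 = −68·1636 + 263·423
1 = 263·2059 − 331·1636
1 = −331·5754 + 925·2059
1 = 925·7813 − 1256·5754
1 = −1256·52632 + 8461·7813
So 7813·8461 ≡ 1 (mod 52632), hence d = 8461.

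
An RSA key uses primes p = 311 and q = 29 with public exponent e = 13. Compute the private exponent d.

6677

φ(n) = (p−1)(q−1) = 310·28 = 8680.
Need d with 13·d ≡ 1 (mod 8680). Apply the extended Euclidean algorithm:
8680 = 667·13 + 9
13 = 1·9 + 4
9 = 2·4 + 1
4 = 4·1 + 0
Back-substitute:
1 = 9 − 2·4
1 = −2·13 + 3·9
1 = 3·8680 − 2003·13
So 13·(-2003) ≡ 1 (mod 8680), hence d ≡ -2003 ≡ 6677 (mod 8680).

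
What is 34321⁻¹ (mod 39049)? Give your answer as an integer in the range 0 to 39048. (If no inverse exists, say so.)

Extended Euclidean algorithm:
39049 = 1*34321 + 4728
34321 = 7*4728 + 1225
4728 = 3*1225 + 1053
1225 = 1*1053 + 172
1053 = 6*172 + 21
172 = 8*21 + 4
21 = 5*4 + 1
4 = 4*1 + 0
gcd = 1, so the inverse exists. Back-substitute:
1 = 21 − 5·4
1 = −5·172 + 41·21
1 = 41·1053 − 251·172
1 = −251·1225 + 292·1053
1 = 292·4728 − 1127·1225
1 = −1127·34321 + 8181·4728
1 = 8181·39049 − 9308·34321
Thus 34321·(-9308) ≡ 1 (mod 39049); reducing, -9308 mod 39049 = 29741.

29741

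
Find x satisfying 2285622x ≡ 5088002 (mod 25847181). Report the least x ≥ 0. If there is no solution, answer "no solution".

no solution

gcd(2285622, 25847181):
25847181 = 11*2285622 + 705339
2285622 = 3*705339 + 169605
705339 = 4*169605 + 26919
169605 = 6*26919 + 8091
26919 = 3*8091 + 2646
8091 = 3*2646 + 153
2646 = 17*153 + 45
153 = 3*45 + 18
45 = 2*18 + 9
18 = 2*9 + 0
gcd = 9, but 9 ∤ 5088002, so the congruence has no solution.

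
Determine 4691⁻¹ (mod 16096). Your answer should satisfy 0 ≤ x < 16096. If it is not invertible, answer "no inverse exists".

15547

Apply the Euclidean algorithm to 16096 and 4691:
16096 = 3·4691 + 2023
4691 = 2·2023 + 645
2023 = 3·645 + 88
645 = 7·88 + 29
88 = 3·29 + 1
29 = 29·1 + 0
Since gcd(4691, 16096) = 1, back-substitute to write 1 as a combination:
1 = 88 − 3·29
1 = −3·645 + 22·88
1 = 22·2023 − 69·645
1 = −69·4691 + 160·2023
1 = 160·16096 − 549·4691
Hence 4691⁻¹ ≡ -549 ≡ 15547 (mod 16096).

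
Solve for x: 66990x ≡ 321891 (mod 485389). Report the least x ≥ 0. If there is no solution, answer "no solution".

First find gcd(66990, 485389):
485389 = 7·66990 + 16459
66990 = 4·16459 + 1154
16459 = 14·1154 + 303
1154 = 3·303 + 245
303 = 1·245 + 58
245 = 4·58 + 13
58 = 4·13 + 6
13 = 2·6 + 1
6 = 6·1 + 0
gcd = 1, so a unique solution mod 485389 exists.
Back-substitute for the Bézout coefficients:
1 = 13 − 2·6
1 = −2·58 + 9·13
1 = 9·245 − 38·58
1 = −38·303 + 47·245
1 = 47·1154 − 179·303
1 = −179·16459 + 2553·1154
1 = 2553·66990 − 10391·16459
1 = −10391·485389 + 75290·66990
So 66990·(75290) ≡ 1 (mod 485389), giving 66990⁻¹ ≡ 75290.
x ≡ 66990⁻¹·321891 ≡ 75290·321891 ≡ 186009 (mod 485389).

186009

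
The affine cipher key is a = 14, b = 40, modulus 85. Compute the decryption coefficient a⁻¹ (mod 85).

79

Apply the Euclidean algorithm to 85 and 14:
85 = 6·14 + 1
14 = 14·1 + 0
Since gcd(14, 85) = 1, back-substitute to write 1 as a combination:
1 = 85 − 6·14
Hence 14⁻¹ ≡ -6 ≡ 79 (mod 85).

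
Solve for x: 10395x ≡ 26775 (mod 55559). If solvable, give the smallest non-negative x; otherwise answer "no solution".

First find gcd(10395, 55559):
55559 = 5×10395 + 3584
10395 = 2×3584 + 3227
3584 = 1×3227 + 357
3227 = 9×357 + 14
357 = 25×14 + 7
14 = 2×7 + 0
gcd = 7 and 7 | 26775, so solutions exist. Divide through by 7: 1485x ≡ 3825 (mod 7937).
Now find 1485⁻¹ mod 7937:
7937 = 5·1485 + 512
1485 = 2·512 + 461
512 = 1·461 + 51
461 = 9·51 + 2
51 = 25·2 + 1
2 = 2·1 + 0
Back-substitute:
1 = 51 − 25·2
1 = −25·461 + 226·51
1 = 226·512 − 251·461
1 = −251·1485 + 728·512
1 = 728·7937 − 3891·1485
So 1485·(-3891) ≡ 1 (mod 7937), i.e. 1485⁻¹ ≡ 4046.
Then x ≡ 4046·3825 ≡ 6737 (mod 7937); the smallest non-negative solution is x = 6737.

6737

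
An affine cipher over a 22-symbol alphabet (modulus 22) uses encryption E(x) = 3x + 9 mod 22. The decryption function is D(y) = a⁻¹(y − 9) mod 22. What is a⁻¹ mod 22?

Extended Euclidean algorithm:
22 = 7*3 + 1
3 = 3*1 + 0
The gcd is 1. Working backward:
1 = 22 − 7·3
Hence 3⁻¹ ≡ -7 ≡ 15 (mod 22).

15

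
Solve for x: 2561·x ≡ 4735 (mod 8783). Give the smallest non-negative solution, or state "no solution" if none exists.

1065

First find gcd(2561, 8783):
8783 = 3×2561 + 1100
2561 = 2×1100 + 361
1100 = 3×361 + 17
361 = 21×17 + 4
17 = 4×4 + 1
4 = 4×1 + 0
gcd = 1, so a unique solution mod 8783 exists.
Back-substitute for the Bézout coefficients:
1 = 17 − 4·4
1 = −4·361 + 85·17
1 = 85·1100 − 259·361
1 = −259·2561 + 603·1100
1 = 603·8783 − 2068·2561
So 2561·(-2068) ≡ 1 (mod 8783), giving 2561⁻¹ ≡ 6715.
x ≡ 2561⁻¹·4735 ≡ 6715·4735 ≡ 1065 (mod 8783).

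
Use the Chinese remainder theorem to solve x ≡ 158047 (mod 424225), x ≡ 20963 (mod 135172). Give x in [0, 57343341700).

Write x = 158047 + 424225·k. Then 424225·k ≡ 20963 − 158047 ≡ 133260 (mod 135172).
Need 424225⁻¹ mod 135172. Extended Euclid on (135172, 18709):
135172 = 7*18709 + 4209
18709 = 4*4209 + 1873
4209 = 2*1873 + 463
1873 = 4*463 + 21
463 = 22*21 + 1
21 = 21*1 + 0
Back-substitute:
1 = 463 − 22·21
1 = −22·1873 + 89·463
1 = 89·4209 − 200·1873
1 = −200·18709 + 889·4209
1 = 889·135172 − 6423·18709
424225⁻¹ ≡ 128749 (mod 135172), so k ≡ 128749·133260 ≡ 115296 (mod 135172).
x = 158047 + 424225·115296 = 48911603647.

48911603647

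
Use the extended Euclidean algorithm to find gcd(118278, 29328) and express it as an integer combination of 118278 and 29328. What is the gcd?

Repeated division:
118278 = 4*29328 + 966
29328 = 30*966 + 348
966 = 2*348 + 270
348 = 1*270 + 78
270 = 3*78 + 36
78 = 2*36 + 6
36 = 6*6 + 0
gcd(118278, 29328) = 6.
Back-substituting:
6 = 78 − 2·36
6 = −2·270 + 7·78
6 = 7·348 − 9·270
6 = −9·966 + 25·348
6 = 25·29328 − 759·966
6 = −759·118278 + 3061·29328
So 6 = (-759)·118278 + (3061)·29328.

6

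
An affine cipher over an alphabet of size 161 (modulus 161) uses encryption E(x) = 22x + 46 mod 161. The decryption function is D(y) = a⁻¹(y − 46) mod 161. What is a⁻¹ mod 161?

Run Euclid on (161, 22):
161 = 7×22 + 7
22 = 3×7 + 1
7 = 7×1 + 0
The gcd is 1. Working backward:
1 = 22 − 3·7
1 = −3·161 + 22·22
So 22·22 ≡ 1 (mod 161).

22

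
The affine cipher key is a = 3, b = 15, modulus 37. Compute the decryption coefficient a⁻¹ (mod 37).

Apply the Euclidean algorithm to 37 and 3:
37 = 12×3 + 1
3 = 3×1 + 0
The gcd is 1. Working backward:
1 = 37 − 12·3
Thus 3·(-12) ≡ 1 (mod 37); reducing, -12 mod 37 = 25.

25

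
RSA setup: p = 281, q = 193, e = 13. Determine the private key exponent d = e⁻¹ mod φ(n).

φ(n) = (p−1)(q−1) = 280·192 = 53760.
Need d with 13·d ≡ 1 (mod 53760). Apply the extended Euclidean algorithm:
53760 = 4135×13 + 5
13 = 2×5 + 3
5 = 1×3 + 2
3 = 1×2 + 1
2 = 2×1 + 0
Back-substitute:
1 = 3 − 2
1 = −5 + 2·3
1 = 2·13 − 5·5
1 = −5·53760 + 20677·13
So 13·20677 ≡ 1 (mod 53760), hence d = 20677.

20677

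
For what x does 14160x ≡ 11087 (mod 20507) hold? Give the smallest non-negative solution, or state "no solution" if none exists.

First find gcd(14160, 20507):
20507 = 1×14160 + 6347
14160 = 2×6347 + 1466
6347 = 4×1466 + 483
1466 = 3×483 + 17
483 = 28×17 + 7
17 = 2×7 + 3
7 = 2×3 + 1
3 = 3×1 + 0
gcd = 1, so a unique solution mod 20507 exists.
Back-substitute for the Bézout coefficients:
1 = 7 − 2·3
1 = −2·17 + 5·7
1 = 5·483 − 142·17
1 = −142·1466 + 431·483
1 = 431·6347 − 1866·1466
1 = −1866·14160 + 4163·6347
1 = 4163·20507 − 6029·14160
So 14160·(-6029) ≡ 1 (mod 20507), giving 14160⁻¹ ≡ 14478.
x ≡ 14160⁻¹·11087 ≡ 14478·11087 ≡ 9297 (mod 20507).

9297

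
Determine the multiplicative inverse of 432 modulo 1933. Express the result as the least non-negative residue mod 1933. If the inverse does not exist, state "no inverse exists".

264

gcd(1933, 432) by repeated division:
1933 = 4*432 + 205
432 = 2*205 + 22
205 = 9*22 + 7
22 = 3*7 + 1
7 = 7*1 + 0
Since gcd(432, 1933) = 1, back-substitute to write 1 as a combination:
1 = 22 − 3·7
1 = −3·205 + 28·22
1 = 28·432 − 59·205
1 = −59·1933 + 264·432
So 432·264 ≡ 1 (mod 1933).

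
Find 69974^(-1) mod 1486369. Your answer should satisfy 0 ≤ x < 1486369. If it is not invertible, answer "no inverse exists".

45606

Extended Euclidean algorithm:
1486369 = 21×69974 + 16915
69974 = 4×16915 + 2314
16915 = 7×2314 + 717
2314 = 3×717 + 163
717 = 4×163 + 65
163 = 2×65 + 33
65 = 1×33 + 32
33 = 1×32 + 1
32 = 32×1 + 0
The gcd is 1. Working backward:
1 = 33 − 32
1 = −65 + 2·33
1 = 2·163 − 5·65
1 = −5·717 + 22·163
1 = 22·2314 − 71·717
1 = −71·16915 + 519·2314
1 = 519·69974 − 2147·16915
1 = −2147·1486369 + 45606·69974
So 69974·45606 ≡ 1 (mod 1486369).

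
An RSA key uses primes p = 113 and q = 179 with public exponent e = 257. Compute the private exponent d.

φ(n) = (p−1)(q−1) = 112·178 = 19936.
Need d with 257·d ≡ 1 (mod 19936). Apply the extended Euclidean algorithm:
19936 = 77*257 + 147
257 = 1*147 + 110
147 = 1*110 + 37
110 = 2*37 + 36
37 = 1*36 + 1
36 = 36*1 + 0
Back-substitute:
1 = 37 − 36
1 = −110 + 3·37
1 = 3·147 − 4·110
1 = −4·257 + 7·147
1 = 7·19936 − 543·257
So 257·(-543) ≡ 1 (mod 19936), hence d ≡ -543 ≡ 19393 (mod 19936).

19393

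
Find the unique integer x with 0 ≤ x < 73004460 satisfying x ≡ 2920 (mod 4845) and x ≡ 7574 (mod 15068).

Write x = 2920 + 4845·k. Then 4845·k ≡ 7574 − 2920 ≡ 4654 (mod 15068).
Need 4845⁻¹ mod 15068. Extended Euclid on (15068, 4845):
15068 = 3×4845 + 533
4845 = 9×533 + 48
533 = 11×48 + 5
48 = 9×5 + 3
5 = 1×3 + 2
3 = 1×2 + 1
2 = 2×1 + 0
Back-substitute:
1 = 3 − 2
1 = −5 + 2·3
1 = 2·48 − 19·5
1 = −19·533 + 211·48
1 = 211·4845 − 1918·533
1 = −1918·15068 + 5965·4845
4845⁻¹ ≡ 5965 (mod 15068), so k ≡ 5965·4654 ≡ 5854 (mod 15068).
x = 2920 + 4845·5854 = 28365550.

28365550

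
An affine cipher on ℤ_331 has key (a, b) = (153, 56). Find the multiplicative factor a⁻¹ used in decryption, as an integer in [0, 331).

225

gcd(331, 153) by repeated division:
331 = 2·153 + 25
153 = 6·25 + 3
25 = 8·3 + 1
3 = 3·1 + 0
Since gcd(153, 331) = 1, back-substitute to write 1 as a combination:
1 = 25 − 8·3
1 = −8·153 + 49·25
1 = 49·331 − 106·153
Hence 153⁻¹ ≡ -106 ≡ 225 (mod 331).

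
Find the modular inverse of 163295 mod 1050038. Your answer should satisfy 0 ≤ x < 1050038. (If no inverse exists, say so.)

Euclidean algorithm on 1050038, 163295:
1050038 = 6×163295 + 70268
163295 = 2×70268 + 22759
70268 = 3×22759 + 1991
22759 = 11×1991 + 858
1991 = 2×858 + 275
858 = 3×275 + 33
275 = 8×33 + 11
33 = 3×11 + 0
The gcd is 11, not 1, hence no inverse exists.

no inverse exists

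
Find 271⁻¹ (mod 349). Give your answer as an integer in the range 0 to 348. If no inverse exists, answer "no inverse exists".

Apply the Euclidean algorithm to 349 and 271:
349 = 1·271 + 78
271 = 3·78 + 37
78 = 2·37 + 4
37 = 9·4 + 1
4 = 4·1 + 0
Since gcd(271, 349) = 1, back-substitute to write 1 as a combination:
1 = 37 − 9·4
1 = −9·78 + 19·37
1 = 19·271 − 66·78
1 = −66·349 + 85·271
So 271·85 ≡ 1 (mod 349).

85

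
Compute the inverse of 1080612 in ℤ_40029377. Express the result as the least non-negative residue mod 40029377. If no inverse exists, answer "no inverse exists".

38053305

Apply the Euclidean algorithm to 40029377 and 1080612:
40029377 = 37·1080612 + 46733
1080612 = 23·46733 + 5753
46733 = 8·5753 + 709
5753 = 8·709 + 81
709 = 8·81 + 61
81 = 1·61 + 20
61 = 3·20 + 1
20 = 20·1 + 0
gcd = 1, so the inverse exists. Back-substitute:
1 = 61 − 3·20
1 = −3·81 + 4·61
1 = 4·709 − 35·81
1 = −35·5753 + 284·709
1 = 284·46733 − 2307·5753
1 = −2307·1080612 + 53345·46733
1 = 53345·40029377 − 1976072·1080612
Thus 1080612·(-1976072) ≡ 1 (mod 40029377); reducing, -1976072 mod 40029377 = 38053305.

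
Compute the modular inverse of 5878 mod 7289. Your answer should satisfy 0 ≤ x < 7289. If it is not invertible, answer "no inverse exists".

gcd(7289, 5878) by repeated division:
7289 = 1×5878 + 1411
5878 = 4×1411 + 234
1411 = 6×234 + 7
234 = 33×7 + 3
7 = 2×3 + 1
3 = 3×1 + 0
Since gcd(5878, 7289) = 1, back-substitute to write 1 as a combination:
1 = 7 − 2·3
1 = −2·234 + 67·7
1 = 67·1411 − 404·234
1 = −404·5878 + 1683·1411
1 = 1683·7289 − 2087·5878
Hence 5878⁻¹ ≡ -2087 ≡ 5202 (mod 7289).

5202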